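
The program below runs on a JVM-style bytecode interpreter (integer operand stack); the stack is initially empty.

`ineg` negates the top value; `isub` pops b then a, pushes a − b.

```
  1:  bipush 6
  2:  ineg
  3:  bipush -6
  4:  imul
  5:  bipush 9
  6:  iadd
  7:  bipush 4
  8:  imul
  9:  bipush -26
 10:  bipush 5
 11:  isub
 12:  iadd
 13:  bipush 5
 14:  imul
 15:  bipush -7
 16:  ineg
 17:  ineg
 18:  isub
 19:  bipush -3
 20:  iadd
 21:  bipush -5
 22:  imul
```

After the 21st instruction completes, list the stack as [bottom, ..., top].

bipush 6   → 6
ineg       → -6
bipush -6  → -6 -6
imul       → 36
bipush 9   → 36 9
iadd       → 45
bipush 4   → 45 4
imul       → 180
bipush -26 → 180 -26
bipush 5   → 180 -26 5
isub       → 180 -31
iadd       → 149
bipush 5   → 149 5
imul       → 745
bipush -7  → 745 -7
ineg       → 745 7
ineg       → 745 -7
isub       → 752
bipush -3  → 752 -3
iadd       → 749
bipush -5  → 749 -5

[749, -5]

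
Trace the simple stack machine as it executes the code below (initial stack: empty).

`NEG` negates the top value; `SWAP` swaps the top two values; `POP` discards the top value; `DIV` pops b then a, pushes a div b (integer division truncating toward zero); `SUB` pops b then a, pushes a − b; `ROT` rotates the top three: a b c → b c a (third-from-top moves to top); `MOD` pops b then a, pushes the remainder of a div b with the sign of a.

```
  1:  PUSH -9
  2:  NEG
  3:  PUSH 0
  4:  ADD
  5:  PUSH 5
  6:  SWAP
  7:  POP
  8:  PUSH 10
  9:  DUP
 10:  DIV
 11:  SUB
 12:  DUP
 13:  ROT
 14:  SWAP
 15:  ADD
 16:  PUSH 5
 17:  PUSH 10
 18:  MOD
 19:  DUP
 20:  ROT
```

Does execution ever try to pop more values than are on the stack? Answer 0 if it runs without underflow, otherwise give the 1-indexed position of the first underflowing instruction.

PUSH -9 -> [-9]
NEG     -> [9]
PUSH 0  -> [9, 0]
ADD     -> [9]
PUSH 5  -> [9, 5]
SWAP    -> [5, 9]
POP     -> [5]
PUSH 10 -> [5, 10]
DUP     -> [5, 10, 10]
DIV     -> [5, 1]
SUB     -> [4]
DUP     -> [4, 4]
ROT  — needs 3 operands, stack has 2 → underflow

13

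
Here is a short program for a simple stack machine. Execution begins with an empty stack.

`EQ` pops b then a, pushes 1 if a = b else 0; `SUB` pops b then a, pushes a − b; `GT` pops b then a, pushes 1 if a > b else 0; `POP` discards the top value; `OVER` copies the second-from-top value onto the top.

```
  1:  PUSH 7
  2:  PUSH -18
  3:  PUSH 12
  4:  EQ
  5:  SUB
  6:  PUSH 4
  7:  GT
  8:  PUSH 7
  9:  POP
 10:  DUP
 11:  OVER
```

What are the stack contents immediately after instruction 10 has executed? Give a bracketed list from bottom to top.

[1, 1]

PUSH 7   → 7
PUSH -18 → 7 -18
PUSH 12  → 7 -18 12
EQ       → 7 0
SUB      → 7
PUSH 4   → 7 4
GT       → 1
PUSH 7   → 1 7
POP      → 1
DUP      → 1 1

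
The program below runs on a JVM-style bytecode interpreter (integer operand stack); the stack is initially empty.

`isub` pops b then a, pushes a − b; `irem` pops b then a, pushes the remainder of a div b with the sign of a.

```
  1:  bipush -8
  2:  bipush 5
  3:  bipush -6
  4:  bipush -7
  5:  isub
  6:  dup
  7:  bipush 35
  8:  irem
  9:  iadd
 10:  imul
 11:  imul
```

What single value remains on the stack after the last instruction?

-80

bipush -8  -8
bipush 5   -8 5
bipush -6  -8 5 -6
bipush -7  -8 5 -6 -7
isub       -8 5 1
dup        -8 5 1 1
bipush 35  -8 5 1 1 35
irem       -8 5 1 1
iadd       -8 5 2
imul       -8 10
imul       -80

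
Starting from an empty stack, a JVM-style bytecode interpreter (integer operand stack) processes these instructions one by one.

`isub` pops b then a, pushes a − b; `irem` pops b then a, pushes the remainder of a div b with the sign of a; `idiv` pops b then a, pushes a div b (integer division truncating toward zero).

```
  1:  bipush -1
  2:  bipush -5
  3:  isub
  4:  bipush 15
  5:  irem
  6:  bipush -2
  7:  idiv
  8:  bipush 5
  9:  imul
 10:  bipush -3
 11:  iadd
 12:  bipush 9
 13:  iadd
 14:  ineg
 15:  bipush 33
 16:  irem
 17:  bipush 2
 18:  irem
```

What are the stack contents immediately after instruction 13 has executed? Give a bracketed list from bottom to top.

bipush -1 → -1
bipush -5 → -1 -5
isub      → 4
bipush 15 → 4 15
irem      → 4
bipush -2 → 4 -2
idiv      → -2
bipush 5  → -2 5
imul      → -10
bipush -3 → -10 -3
iadd      → -13
bipush 9  → -13 9
iadd      → -4

[-4]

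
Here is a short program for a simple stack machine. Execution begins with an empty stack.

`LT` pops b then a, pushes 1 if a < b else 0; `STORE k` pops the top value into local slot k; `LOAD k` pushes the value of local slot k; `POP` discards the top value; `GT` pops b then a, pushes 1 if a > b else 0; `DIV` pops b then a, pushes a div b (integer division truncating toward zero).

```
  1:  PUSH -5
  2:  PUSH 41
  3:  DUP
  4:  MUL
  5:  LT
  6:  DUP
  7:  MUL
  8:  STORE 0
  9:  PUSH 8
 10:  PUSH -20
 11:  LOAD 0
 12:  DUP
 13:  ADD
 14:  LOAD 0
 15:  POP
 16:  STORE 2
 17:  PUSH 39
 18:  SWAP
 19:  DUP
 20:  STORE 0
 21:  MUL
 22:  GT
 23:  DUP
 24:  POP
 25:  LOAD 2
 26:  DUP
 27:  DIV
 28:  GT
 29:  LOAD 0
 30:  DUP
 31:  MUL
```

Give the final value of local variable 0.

-20

PUSH -5  -> -5
PUSH 41  -> -5 41
DUP      -> -5 41 41
MUL      -> -5 1681
LT       -> 1
DUP      -> 1 1
MUL      -> 1
STORE 0  -> (empty)
PUSH 8   -> 8
PUSH -20 -> 8 -20
LOAD 0   -> 8 -20 1
DUP      -> 8 -20 1 1
ADD      -> 8 -20 2
LOAD 0   -> 8 -20 2 1
POP      -> 8 -20 2
STORE 2  -> 8 -20
PUSH 39  -> 8 -20 39
SWAP     -> 8 39 -20
DUP      -> 8 39 -20 -20
STORE 0  -> 8 39 -20
MUL      -> 8 -780
GT       -> 1
DUP      -> 1 1
POP      -> 1
LOAD 2   -> 1 2
DUP      -> 1 2 2
DIV      -> 1 1
GT       -> 0
LOAD 0   -> 0 -20
DUP      -> 0 -20 -20
MUL      -> 0 400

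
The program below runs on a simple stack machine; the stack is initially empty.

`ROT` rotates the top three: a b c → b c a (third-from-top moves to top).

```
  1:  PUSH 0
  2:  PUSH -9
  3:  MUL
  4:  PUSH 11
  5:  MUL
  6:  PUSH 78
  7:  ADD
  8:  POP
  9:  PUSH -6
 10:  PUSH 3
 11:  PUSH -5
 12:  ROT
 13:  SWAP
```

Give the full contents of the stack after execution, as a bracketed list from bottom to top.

PUSH 0  -> [0]
PUSH -9 -> [0, -9]
MUL     -> [0]
PUSH 11 -> [0, 11]
MUL     -> [0]
PUSH 78 -> [0, 78]
ADD     -> [78]
POP     -> []
PUSH -6 -> [-6]
PUSH 3  -> [-6, 3]
PUSH -5 -> [-6, 3, -5]
ROT     -> [3, -5, -6]
SWAP    -> [3, -6, -5]

[3, -6, -5]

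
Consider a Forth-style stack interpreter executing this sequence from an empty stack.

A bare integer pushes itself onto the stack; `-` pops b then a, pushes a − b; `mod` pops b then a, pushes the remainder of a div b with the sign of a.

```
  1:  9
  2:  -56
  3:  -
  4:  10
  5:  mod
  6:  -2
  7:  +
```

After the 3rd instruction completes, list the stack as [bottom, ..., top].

9   -> 9
-56 -> 9 -56
-   -> 65

[65]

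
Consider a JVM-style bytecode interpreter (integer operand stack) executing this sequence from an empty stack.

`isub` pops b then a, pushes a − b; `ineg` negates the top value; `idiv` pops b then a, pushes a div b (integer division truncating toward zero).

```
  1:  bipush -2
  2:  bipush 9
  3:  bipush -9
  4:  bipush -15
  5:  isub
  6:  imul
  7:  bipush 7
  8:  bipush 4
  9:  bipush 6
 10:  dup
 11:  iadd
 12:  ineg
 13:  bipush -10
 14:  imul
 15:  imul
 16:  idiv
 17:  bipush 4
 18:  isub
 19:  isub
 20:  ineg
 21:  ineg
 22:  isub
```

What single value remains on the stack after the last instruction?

-60

bipush -2  → -2
bipush 9   → -2 9
bipush -9  → -2 9 -9
bipush -15 → -2 9 -9 -15
isub       → -2 9 6
imul       → -2 54
bipush 7   → -2 54 7
bipush 4   → -2 54 7 4
bipush 6   → -2 54 7 4 6
dup        → -2 54 7 4 6 6
iadd       → -2 54 7 4 12
ineg       → -2 54 7 4 -12
bipush -10 → -2 54 7 4 -12 -10
imul       → -2 54 7 4 120
imul       → -2 54 7 480
idiv       → -2 54 0
bipush 4   → -2 54 0 4
isub       → -2 54 -4
isub       → -2 58
ineg       → -2 -58
ineg       → -2 58
isub       → -60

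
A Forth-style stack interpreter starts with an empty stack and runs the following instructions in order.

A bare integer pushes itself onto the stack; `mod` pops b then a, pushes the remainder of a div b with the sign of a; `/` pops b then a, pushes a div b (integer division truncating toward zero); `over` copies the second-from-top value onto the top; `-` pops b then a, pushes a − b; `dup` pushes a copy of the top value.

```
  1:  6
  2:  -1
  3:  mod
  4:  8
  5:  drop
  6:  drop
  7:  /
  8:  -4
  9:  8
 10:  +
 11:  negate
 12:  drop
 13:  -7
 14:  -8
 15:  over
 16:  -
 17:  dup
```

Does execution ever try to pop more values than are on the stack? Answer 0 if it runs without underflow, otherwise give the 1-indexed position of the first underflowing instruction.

7

6    → [6]
-1   → [6, -1]
mod  → [0]
8    → [0, 8]
drop → [0]
drop → []
/  — needs 2 operands, stack has 0 → underflow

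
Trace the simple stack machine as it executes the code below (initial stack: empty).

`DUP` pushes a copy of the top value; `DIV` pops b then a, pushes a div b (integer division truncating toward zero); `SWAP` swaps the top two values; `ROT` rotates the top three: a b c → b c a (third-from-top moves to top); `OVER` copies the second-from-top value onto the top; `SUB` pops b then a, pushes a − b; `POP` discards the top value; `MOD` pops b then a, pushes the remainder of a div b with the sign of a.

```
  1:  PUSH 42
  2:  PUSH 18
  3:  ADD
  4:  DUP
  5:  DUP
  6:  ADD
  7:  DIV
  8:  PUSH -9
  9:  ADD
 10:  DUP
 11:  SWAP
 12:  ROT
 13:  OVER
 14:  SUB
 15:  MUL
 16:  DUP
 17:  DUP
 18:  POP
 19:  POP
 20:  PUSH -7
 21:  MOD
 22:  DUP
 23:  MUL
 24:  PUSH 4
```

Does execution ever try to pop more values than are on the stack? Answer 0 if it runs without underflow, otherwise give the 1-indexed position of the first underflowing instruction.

PUSH 42  42
PUSH 18  42 18
ADD      60
DUP      60 60
DUP      60 60 60
ADD      60 120
DIV      0
PUSH -9  0 -9
ADD      -9
DUP      -9 -9
SWAP     -9 -9
ROT  — needs 3 operands, stack has 2 → underflow

12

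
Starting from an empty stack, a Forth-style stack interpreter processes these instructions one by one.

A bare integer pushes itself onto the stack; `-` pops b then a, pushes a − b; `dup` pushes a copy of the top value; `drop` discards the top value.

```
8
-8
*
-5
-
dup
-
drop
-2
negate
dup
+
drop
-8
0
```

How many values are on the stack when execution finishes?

2

8      -> 8
-8     -> 8 -8
*      -> -64
-5     -> -64 -5
-      -> -59
dup    -> -59 -59
-      -> 0
drop   -> (empty)
-2     -> -2
negate -> 2
dup    -> 2 2
+      -> 4
drop   -> (empty)
-8     -> -8
0      -> -8 0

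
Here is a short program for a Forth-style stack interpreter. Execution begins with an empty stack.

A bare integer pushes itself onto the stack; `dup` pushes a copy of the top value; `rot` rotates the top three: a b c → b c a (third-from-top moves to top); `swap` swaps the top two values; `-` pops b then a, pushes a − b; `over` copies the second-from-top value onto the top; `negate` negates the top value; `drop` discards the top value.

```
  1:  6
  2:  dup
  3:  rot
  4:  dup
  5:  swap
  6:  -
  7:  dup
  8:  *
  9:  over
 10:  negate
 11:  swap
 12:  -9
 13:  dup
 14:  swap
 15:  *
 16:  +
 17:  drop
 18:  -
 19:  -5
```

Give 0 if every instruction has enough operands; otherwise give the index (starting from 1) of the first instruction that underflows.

3

6   → [6]
dup → [6, 6]
rot  — needs 3 operands, stack has 2 → underflow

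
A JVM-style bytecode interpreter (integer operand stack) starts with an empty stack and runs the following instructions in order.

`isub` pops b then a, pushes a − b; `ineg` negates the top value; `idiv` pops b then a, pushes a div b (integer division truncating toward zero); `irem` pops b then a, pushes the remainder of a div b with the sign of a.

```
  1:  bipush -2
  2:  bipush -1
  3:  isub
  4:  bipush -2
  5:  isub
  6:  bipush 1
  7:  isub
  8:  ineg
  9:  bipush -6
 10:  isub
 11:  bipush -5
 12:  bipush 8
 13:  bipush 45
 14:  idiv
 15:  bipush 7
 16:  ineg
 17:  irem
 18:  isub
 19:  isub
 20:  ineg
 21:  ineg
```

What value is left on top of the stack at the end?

bipush -2 : [-2]
bipush -1 : [-2, -1]
isub      : [-1]
bipush -2 : [-1, -2]
isub      : [1]
bipush 1  : [1, 1]
isub      : [0]
ineg      : [0]
bipush -6 : [0, -6]
isub      : [6]
bipush -5 : [6, -5]
bipush 8  : [6, -5, 8]
bipush 45 : [6, -5, 8, 45]
idiv      : [6, -5, 0]
bipush 7  : [6, -5, 0, 7]
ineg      : [6, -5, 0, -7]
irem      : [6, -5, 0]
isub      : [6, -5]
isub      : [11]
ineg      : [-11]
ineg      : [11]

11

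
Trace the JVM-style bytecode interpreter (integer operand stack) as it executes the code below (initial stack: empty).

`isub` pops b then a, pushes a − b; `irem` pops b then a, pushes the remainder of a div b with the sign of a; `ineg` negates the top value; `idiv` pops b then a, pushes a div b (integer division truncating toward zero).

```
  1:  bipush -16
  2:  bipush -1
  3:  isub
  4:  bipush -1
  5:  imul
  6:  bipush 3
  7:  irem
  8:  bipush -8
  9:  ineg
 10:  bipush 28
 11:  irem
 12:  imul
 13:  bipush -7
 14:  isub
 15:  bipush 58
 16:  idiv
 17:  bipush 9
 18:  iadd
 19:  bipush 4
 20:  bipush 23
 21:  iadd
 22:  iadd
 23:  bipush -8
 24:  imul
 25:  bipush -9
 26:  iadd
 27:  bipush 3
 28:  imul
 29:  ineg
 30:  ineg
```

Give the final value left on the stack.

bipush -16 -> -16
bipush -1  -> -16 -1
isub       -> -15
bipush -1  -> -15 -1
imul       -> 15
bipush 3   -> 15 3
irem       -> 0
bipush -8  -> 0 -8
ineg       -> 0 8
bipush 28  -> 0 8 28
irem       -> 0 8
imul       -> 0
bipush -7  -> 0 -7
isub       -> 7
bipush 58  -> 7 58
idiv       -> 0
bipush 9   -> 0 9
iadd       -> 9
bipush 4   -> 9 4
bipush 23  -> 9 4 23
iadd       -> 9 27
iadd       -> 36
bipush -8  -> 36 -8
imul       -> -288
bipush -9  -> -288 -9
iadd       -> -297
bipush 3   -> -297 3
imul       -> -891
ineg       -> 891
ineg       -> -891

-891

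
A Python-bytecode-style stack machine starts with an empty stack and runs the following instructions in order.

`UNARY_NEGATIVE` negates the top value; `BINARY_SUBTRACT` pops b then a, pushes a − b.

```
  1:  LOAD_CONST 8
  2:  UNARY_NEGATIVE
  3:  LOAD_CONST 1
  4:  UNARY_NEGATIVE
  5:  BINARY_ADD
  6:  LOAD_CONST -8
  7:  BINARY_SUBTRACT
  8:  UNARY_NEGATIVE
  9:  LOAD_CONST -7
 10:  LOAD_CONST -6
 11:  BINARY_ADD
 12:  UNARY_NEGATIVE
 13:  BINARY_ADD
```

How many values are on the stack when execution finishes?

LOAD_CONST 8    -> [8]
UNARY_NEGATIVE  -> [-8]
LOAD_CONST 1    -> [-8, 1]
UNARY_NEGATIVE  -> [-8, -1]
BINARY_ADD      -> [-9]
LOAD_CONST -8   -> [-9, -8]
BINARY_SUBTRACT -> [-1]
UNARY_NEGATIVE  -> [1]
LOAD_CONST -7   -> [1, -7]
LOAD_CONST -6   -> [1, -7, -6]
BINARY_ADD      -> [1, -13]
UNARY_NEGATIVE  -> [1, 13]
BINARY_ADD      -> [14]

1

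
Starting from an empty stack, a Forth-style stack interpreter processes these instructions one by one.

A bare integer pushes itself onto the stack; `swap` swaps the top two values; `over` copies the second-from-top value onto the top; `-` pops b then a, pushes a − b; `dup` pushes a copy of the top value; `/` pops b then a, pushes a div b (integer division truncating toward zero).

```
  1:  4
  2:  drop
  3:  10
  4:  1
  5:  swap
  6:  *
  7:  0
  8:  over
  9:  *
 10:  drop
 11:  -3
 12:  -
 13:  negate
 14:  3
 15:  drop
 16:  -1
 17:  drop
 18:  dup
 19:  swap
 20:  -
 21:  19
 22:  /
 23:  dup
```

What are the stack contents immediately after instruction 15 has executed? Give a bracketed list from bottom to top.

4      : [4]
drop   : []
10     : [10]
1      : [10, 1]
swap   : [1, 10]
*      : [10]
0      : [10, 0]
over   : [10, 0, 10]
*      : [10, 0]
drop   : [10]
-3     : [10, -3]
-      : [13]
negate : [-13]
3      : [-13, 3]
drop   : [-13]

[-13]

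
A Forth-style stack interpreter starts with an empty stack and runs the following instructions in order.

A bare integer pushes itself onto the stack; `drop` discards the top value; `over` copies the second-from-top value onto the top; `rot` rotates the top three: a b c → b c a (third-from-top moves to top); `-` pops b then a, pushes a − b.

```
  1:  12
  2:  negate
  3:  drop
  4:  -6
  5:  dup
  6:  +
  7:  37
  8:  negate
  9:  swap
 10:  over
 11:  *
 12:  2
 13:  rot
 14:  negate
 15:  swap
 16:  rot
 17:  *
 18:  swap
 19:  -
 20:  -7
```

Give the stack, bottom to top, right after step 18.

12      12
negate  -12
drop    (empty)
-6      -6
dup     -6 -6
+       -12
37      -12 37
negate  -12 -37
swap    -37 -12
over    -37 -12 -37
*       -37 444
2       -37 444 2
rot     444 2 -37
negate  444 2 37
swap    444 37 2
rot     37 2 444
*       37 888
swap    888 37

[888, 37]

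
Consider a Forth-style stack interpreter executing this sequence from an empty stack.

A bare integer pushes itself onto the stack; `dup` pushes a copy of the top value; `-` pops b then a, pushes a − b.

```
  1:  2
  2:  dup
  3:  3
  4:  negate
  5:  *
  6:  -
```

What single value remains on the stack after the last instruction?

8

2      : 2
dup    : 2 2
3      : 2 2 3
negate : 2 2 -3
*      : 2 -6
-      : 8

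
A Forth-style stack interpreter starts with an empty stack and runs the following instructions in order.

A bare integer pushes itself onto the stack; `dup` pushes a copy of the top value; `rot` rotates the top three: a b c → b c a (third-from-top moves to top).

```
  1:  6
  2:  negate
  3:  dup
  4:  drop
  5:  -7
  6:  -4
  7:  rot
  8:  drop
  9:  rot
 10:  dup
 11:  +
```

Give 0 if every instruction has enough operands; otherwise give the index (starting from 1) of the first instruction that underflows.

6      : [6]
negate : [-6]
dup    : [-6, -6]
drop   : [-6]
-7     : [-6, -7]
-4     : [-6, -7, -4]
rot    : [-7, -4, -6]
drop   : [-7, -4]
rot  — needs 3 operands, stack has 2 → underflow

9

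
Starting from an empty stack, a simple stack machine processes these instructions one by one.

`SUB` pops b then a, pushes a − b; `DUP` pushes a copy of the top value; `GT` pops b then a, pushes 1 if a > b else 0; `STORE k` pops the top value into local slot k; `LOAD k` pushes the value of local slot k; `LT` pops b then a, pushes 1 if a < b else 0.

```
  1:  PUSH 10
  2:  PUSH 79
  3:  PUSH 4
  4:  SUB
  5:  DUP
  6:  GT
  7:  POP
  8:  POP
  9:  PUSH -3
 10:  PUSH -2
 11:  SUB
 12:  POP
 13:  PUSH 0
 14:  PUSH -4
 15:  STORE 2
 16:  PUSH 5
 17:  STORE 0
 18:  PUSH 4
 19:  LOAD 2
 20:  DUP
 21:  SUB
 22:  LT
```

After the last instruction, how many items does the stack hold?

PUSH 10 : 10
PUSH 79 : 10 79
PUSH 4  : 10 79 4
SUB     : 10 75
DUP     : 10 75 75
GT      : 10 0
POP     : 10
POP     : (empty)
PUSH -3 : -3
PUSH -2 : -3 -2
SUB     : -1
POP     : (empty)
PUSH 0  : 0
PUSH -4 : 0 -4
STORE 2 : 0
PUSH 5  : 0 5
STORE 0 : 0
PUSH 4  : 0 4
LOAD 2  : 0 4 -4
DUP     : 0 4 -4 -4
SUB     : 0 4 0
LT      : 0 0

2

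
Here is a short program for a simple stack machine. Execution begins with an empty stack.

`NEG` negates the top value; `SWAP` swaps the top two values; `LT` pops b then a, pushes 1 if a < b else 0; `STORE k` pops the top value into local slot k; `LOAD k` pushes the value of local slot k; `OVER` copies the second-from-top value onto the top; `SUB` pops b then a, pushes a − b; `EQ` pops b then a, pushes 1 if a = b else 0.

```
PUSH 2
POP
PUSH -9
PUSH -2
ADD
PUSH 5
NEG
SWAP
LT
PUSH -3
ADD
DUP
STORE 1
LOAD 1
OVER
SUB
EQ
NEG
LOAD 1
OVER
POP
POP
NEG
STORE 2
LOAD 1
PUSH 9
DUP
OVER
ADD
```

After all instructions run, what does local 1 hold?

-3

PUSH 2  → 2
POP     → (empty)
PUSH -9 → -9
PUSH -2 → -9 -2
ADD     → -11
PUSH 5  → -11 5
NEG     → -11 -5
SWAP    → -5 -11
LT      → 0
PUSH -3 → 0 -3
ADD     → -3
DUP     → -3 -3
STORE 1 → -3
LOAD 1  → -3 -3
OVER    → -3 -3 -3
SUB     → -3 0
EQ      → 0
NEG     → 0
LOAD 1  → 0 -3
OVER    → 0 -3 0
POP     → 0 -3
POP     → 0
NEG     → 0
STORE 2 → (empty)
LOAD 1  → -3
PUSH 9  → -3 9
DUP     → -3 9 9
OVER    → -3 9 9 9
ADD     → -3 9 18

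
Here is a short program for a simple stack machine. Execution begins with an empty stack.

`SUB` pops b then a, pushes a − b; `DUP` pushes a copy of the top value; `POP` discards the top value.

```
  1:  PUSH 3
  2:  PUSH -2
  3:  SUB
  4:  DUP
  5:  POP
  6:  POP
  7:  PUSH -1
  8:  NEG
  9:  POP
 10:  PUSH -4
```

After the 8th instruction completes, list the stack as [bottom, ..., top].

[1]

PUSH 3  → [3]
PUSH -2 → [3, -2]
SUB     → [5]
DUP     → [5, 5]
POP     → [5]
POP     → []
PUSH -1 → [-1]
NEG     → [1]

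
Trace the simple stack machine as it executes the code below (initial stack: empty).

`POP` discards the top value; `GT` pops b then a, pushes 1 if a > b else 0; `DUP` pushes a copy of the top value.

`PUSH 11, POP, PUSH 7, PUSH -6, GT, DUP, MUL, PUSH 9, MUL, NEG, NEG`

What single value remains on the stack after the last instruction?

PUSH 11 : 11
POP     : (empty)
PUSH 7  : 7
PUSH -6 : 7 -6
GT      : 1
DUP     : 1 1
MUL     : 1
PUSH 9  : 1 9
MUL     : 9
NEG     : -9
NEG     : 9

9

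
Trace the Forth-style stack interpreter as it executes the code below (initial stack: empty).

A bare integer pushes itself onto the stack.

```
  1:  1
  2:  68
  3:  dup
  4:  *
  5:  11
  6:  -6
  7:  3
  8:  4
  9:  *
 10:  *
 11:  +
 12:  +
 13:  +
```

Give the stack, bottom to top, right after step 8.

1   -> 1
68  -> 1 68
dup -> 1 68 68
*   -> 1 4624
11  -> 1 4624 11
-6  -> 1 4624 11 -6
3   -> 1 4624 11 -6 3
4   -> 1 4624 11 -6 3 4

[1, 4624, 11, -6, 3, 4]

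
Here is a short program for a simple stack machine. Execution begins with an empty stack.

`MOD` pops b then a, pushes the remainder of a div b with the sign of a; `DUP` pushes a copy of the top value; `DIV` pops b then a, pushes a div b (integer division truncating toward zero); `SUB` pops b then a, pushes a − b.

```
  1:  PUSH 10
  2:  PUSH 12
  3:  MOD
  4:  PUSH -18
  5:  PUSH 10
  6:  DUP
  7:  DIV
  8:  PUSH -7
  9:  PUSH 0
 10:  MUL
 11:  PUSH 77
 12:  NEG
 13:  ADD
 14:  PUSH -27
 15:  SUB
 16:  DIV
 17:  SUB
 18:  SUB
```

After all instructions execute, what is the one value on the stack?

28

PUSH 10  -> 10
PUSH 12  -> 10 12
MOD      -> 10
PUSH -18 -> 10 -18
PUSH 10  -> 10 -18 10
DUP      -> 10 -18 10 10
DIV      -> 10 -18 1
PUSH -7  -> 10 -18 1 -7
PUSH 0   -> 10 -18 1 -7 0
MUL      -> 10 -18 1 0
PUSH 77  -> 10 -18 1 0 77
NEG      -> 10 -18 1 0 -77
ADD      -> 10 -18 1 -77
PUSH -27 -> 10 -18 1 -77 -27
SUB      -> 10 -18 1 -50
DIV      -> 10 -18 0
SUB      -> 10 -18
SUB      -> 28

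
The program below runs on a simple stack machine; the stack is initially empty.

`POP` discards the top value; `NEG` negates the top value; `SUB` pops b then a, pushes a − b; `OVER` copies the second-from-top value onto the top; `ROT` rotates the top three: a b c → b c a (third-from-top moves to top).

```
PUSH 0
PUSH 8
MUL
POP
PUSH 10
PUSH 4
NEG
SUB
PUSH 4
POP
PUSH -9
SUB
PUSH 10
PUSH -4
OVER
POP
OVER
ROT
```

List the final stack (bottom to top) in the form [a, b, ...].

PUSH 0  : [0]
PUSH 8  : [0, 8]
MUL     : [0]
POP     : []
PUSH 10 : [10]
PUSH 4  : [10, 4]
NEG     : [10, -4]
SUB     : [14]
PUSH 4  : [14, 4]
POP     : [14]
PUSH -9 : [14, -9]
SUB     : [23]
PUSH 10 : [23, 10]
PUSH -4 : [23, 10, -4]
OVER    : [23, 10, -4, 10]
POP     : [23, 10, -4]
OVER    : [23, 10, -4, 10]
ROT     : [23, -4, 10, 10]

[23, -4, 10, 10]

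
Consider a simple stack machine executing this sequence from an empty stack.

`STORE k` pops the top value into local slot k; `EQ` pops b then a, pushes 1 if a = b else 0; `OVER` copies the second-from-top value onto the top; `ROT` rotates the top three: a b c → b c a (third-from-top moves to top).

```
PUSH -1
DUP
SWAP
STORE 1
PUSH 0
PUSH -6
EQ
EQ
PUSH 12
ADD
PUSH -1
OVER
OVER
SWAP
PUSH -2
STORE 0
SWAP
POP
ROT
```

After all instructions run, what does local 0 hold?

-2

PUSH -1 : [-1]
DUP     : [-1, -1]
SWAP    : [-1, -1]
STORE 1 : [-1]
PUSH 0  : [-1, 0]
PUSH -6 : [-1, 0, -6]
EQ      : [-1, 0]
EQ      : [0]
PUSH 12 : [0, 12]
ADD     : [12]
PUSH -1 : [12, -1]
OVER    : [12, -1, 12]
OVER    : [12, -1, 12, -1]
SWAP    : [12, -1, -1, 12]
PUSH -2 : [12, -1, -1, 12, -2]
STORE 0 : [12, -1, -1, 12]
SWAP    : [12, -1, 12, -1]
POP     : [12, -1, 12]
ROT     : [-1, 12, 12]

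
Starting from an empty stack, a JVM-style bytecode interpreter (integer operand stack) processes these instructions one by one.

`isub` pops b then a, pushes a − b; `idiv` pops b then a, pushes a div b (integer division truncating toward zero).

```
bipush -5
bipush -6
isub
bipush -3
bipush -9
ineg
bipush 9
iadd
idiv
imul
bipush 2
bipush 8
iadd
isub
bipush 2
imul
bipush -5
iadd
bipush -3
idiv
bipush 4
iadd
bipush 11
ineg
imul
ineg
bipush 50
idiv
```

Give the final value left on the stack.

bipush -5  -5
bipush -6  -5 -6
isub       1
bipush -3  1 -3
bipush -9  1 -3 -9
ineg       1 -3 9
bipush 9   1 -3 9 9
iadd       1 -3 18
idiv       1 0
imul       0
bipush 2   0 2
bipush 8   0 2 8
iadd       0 10
isub       -10
bipush 2   -10 2
imul       -20
bipush -5  -20 -5
iadd       -25
bipush -3  -25 -3
idiv       8
bipush 4   8 4
iadd       12
bipush 11  12 11
ineg       12 -11
imul       -132
ineg       132
bipush 50  132 50
idiv       2

2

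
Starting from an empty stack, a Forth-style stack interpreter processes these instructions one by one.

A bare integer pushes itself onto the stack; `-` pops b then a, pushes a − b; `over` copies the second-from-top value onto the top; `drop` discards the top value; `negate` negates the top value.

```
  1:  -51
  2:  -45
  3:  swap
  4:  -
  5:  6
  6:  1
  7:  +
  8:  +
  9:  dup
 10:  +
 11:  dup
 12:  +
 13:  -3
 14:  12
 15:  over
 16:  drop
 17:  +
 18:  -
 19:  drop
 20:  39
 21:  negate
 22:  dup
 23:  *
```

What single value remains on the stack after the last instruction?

-51    → -51
-45    → -51 -45
swap   → -45 -51
-      → 6
6      → 6 6
1      → 6 6 1
+      → 6 7
+      → 13
dup    → 13 13
+      → 26
dup    → 26 26
+      → 52
-3     → 52 -3
12     → 52 -3 12
over   → 52 -3 12 -3
drop   → 52 -3 12
+      → 52 9
-      → 43
drop   → (empty)
39     → 39
negate → -39
dup    → -39 -39
*      → 1521

1521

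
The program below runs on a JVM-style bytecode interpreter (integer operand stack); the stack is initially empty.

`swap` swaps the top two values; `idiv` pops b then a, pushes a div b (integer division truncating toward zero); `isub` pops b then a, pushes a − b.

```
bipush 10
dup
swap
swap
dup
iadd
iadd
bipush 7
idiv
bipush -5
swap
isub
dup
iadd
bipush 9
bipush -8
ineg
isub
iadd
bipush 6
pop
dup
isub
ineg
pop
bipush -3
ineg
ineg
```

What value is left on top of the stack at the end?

-3

bipush 10  [10]
dup        [10, 10]
swap       [10, 10]
swap       [10, 10]
dup        [10, 10, 10]
iadd       [10, 20]
iadd       [30]
bipush 7   [30, 7]
idiv       [4]
bipush -5  [4, -5]
swap       [-5, 4]
isub       [-9]
dup        [-9, -9]
iadd       [-18]
bipush 9   [-18, 9]
bipush -8  [-18, 9, -8]
ineg       [-18, 9, 8]
isub       [-18, 1]
iadd       [-17]
bipush 6   [-17, 6]
pop        [-17]
dup        [-17, -17]
isub       [0]
ineg       [0]
pop        []
bipush -3  [-3]
ineg       [3]
ineg       [-3]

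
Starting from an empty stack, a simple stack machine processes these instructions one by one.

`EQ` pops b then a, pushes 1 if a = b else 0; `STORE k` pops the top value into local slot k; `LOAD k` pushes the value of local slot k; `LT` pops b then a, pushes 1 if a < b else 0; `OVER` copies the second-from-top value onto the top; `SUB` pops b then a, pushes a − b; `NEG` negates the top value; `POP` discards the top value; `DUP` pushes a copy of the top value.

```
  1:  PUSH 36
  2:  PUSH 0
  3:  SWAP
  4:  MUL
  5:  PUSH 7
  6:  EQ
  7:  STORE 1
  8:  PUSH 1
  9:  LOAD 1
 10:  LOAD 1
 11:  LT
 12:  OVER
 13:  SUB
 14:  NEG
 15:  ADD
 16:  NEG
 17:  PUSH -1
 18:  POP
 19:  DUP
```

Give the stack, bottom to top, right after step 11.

[1, 0]

PUSH 36 : 36
PUSH 0  : 36 0
SWAP    : 0 36
MUL     : 0
PUSH 7  : 0 7
EQ      : 0
STORE 1 : (empty)
PUSH 1  : 1
LOAD 1  : 1 0
LOAD 1  : 1 0 0
LT      : 1 0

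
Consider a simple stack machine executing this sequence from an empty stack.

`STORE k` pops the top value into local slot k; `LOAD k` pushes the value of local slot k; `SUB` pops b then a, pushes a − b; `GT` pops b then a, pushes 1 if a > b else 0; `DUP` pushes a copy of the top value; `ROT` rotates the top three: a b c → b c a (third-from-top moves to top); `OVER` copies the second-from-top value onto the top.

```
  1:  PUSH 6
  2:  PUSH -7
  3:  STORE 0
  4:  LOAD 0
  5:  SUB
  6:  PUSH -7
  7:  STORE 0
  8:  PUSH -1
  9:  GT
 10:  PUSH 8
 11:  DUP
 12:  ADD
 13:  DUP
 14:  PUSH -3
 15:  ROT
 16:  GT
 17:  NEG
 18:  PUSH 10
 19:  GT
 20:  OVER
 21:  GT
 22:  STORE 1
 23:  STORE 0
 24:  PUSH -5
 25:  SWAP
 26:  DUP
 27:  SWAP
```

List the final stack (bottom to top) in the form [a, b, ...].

[-5, 1, 1]

PUSH 6  -> 6
PUSH -7 -> 6 -7
STORE 0 -> 6
LOAD 0  -> 6 -7
SUB     -> 13
PUSH -7 -> 13 -7
STORE 0 -> 13
PUSH -1 -> 13 -1
GT      -> 1
PUSH 8  -> 1 8
DUP     -> 1 8 8
ADD     -> 1 16
DUP     -> 1 16 16
PUSH -3 -> 1 16 16 -3
ROT     -> 1 16 -3 16
GT      -> 1 16 0
NEG     -> 1 16 0
PUSH 10 -> 1 16 0 10
GT      -> 1 16 0
OVER    -> 1 16 0 16
GT      -> 1 16 0
STORE 1 -> 1 16
STORE 0 -> 1
PUSH -5 -> 1 -5
SWAP    -> -5 1
DUP     -> -5 1 1
SWAP    -> -5 1 1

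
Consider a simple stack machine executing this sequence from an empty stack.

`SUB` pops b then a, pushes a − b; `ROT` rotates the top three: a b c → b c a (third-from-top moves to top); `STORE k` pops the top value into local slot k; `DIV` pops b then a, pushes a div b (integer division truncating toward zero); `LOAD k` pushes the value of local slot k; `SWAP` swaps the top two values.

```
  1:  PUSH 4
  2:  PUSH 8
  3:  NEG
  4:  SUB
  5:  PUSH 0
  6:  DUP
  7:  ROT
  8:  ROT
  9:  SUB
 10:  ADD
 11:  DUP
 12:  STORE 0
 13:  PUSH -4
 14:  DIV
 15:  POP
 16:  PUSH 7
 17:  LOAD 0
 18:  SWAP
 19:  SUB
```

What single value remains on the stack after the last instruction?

PUSH 4  → 4
PUSH 8  → 4 8
NEG     → 4 -8
SUB     → 12
PUSH 0  → 12 0
DUP     → 12 0 0
ROT     → 0 0 12
ROT     → 0 12 0
SUB     → 0 12
ADD     → 12
DUP     → 12 12
STORE 0 → 12
PUSH -4 → 12 -4
DIV     → -3
POP     → (empty)
PUSH 7  → 7
LOAD 0  → 7 12
SWAP    → 12 7
SUB     → 5

5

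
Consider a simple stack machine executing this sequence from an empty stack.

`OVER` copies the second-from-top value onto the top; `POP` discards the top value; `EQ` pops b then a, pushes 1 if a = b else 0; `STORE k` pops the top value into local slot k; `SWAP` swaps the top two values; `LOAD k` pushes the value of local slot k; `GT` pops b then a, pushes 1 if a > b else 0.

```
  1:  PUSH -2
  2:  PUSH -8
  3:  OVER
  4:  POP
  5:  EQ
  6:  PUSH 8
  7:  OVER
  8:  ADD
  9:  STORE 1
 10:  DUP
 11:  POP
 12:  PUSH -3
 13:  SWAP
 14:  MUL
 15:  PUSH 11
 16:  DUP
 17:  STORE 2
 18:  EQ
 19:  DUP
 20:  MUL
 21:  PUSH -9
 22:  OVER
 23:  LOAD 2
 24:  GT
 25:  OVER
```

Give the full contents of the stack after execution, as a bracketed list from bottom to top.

PUSH -2 : [-2]
PUSH -8 : [-2, -8]
OVER    : [-2, -8, -2]
POP     : [-2, -8]
EQ      : [0]
PUSH 8  : [0, 8]
OVER    : [0, 8, 0]
ADD     : [0, 8]
STORE 1 : [0]
DUP     : [0, 0]
POP     : [0]
PUSH -3 : [0, -3]
SWAP    : [-3, 0]
MUL     : [0]
PUSH 11 : [0, 11]
DUP     : [0, 11, 11]
STORE 2 : [0, 11]
EQ      : [0]
DUP     : [0, 0]
MUL     : [0]
PUSH -9 : [0, -9]
OVER    : [0, -9, 0]
LOAD 2  : [0, -9, 0, 11]
GT      : [0, -9, 0]
OVER    : [0, -9, 0, -9]

[0, -9, 0, -9]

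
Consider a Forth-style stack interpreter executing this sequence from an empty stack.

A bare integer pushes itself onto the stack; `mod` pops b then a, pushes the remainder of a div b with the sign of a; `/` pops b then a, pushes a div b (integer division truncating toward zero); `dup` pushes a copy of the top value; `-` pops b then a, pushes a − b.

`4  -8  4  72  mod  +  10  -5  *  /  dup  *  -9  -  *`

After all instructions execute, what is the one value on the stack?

36

4   : 4
-8  : 4 -8
4   : 4 -8 4
72  : 4 -8 4 72
mod : 4 -8 4
+   : 4 -4
10  : 4 -4 10
-5  : 4 -4 10 -5
*   : 4 -4 -50
/   : 4 0
dup : 4 0 0
*   : 4 0
-9  : 4 0 -9
-   : 4 9
*   : 36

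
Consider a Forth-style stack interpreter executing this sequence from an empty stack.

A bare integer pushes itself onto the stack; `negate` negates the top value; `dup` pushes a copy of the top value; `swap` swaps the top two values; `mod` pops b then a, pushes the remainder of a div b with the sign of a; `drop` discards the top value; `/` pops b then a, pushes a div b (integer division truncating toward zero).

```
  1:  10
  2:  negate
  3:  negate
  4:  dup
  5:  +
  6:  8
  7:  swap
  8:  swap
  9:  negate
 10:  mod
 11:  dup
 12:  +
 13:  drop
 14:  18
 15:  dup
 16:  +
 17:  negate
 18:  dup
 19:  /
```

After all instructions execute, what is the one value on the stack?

1

10      [10]
negate  [-10]
negate  [10]
dup     [10, 10]
+       [20]
8       [20, 8]
swap    [8, 20]
swap    [20, 8]
negate  [20, -8]
mod     [4]
dup     [4, 4]
+       [8]
drop    []
18      [18]
dup     [18, 18]
+       [36]
negate  [-36]
dup     [-36, -36]
/       [1]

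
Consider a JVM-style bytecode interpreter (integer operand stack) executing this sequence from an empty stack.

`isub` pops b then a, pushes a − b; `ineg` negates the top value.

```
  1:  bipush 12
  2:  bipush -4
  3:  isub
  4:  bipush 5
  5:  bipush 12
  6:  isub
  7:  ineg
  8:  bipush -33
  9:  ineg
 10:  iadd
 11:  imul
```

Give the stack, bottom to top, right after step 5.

[16, 5, 12]

bipush 12 : [12]
bipush -4 : [12, -4]
isub      : [16]
bipush 5  : [16, 5]
bipush 12 : [16, 5, 12]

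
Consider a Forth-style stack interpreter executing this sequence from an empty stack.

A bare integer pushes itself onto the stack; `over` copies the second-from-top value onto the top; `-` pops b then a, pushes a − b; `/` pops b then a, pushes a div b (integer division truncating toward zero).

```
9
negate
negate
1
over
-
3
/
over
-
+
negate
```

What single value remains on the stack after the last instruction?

9      → [9]
negate → [-9]
negate → [9]
1      → [9, 1]
over   → [9, 1, 9]
-      → [9, -8]
3      → [9, -8, 3]
/      → [9, -2]
over   → [9, -2, 9]
-      → [9, -11]
+      → [-2]
negate → [2]

2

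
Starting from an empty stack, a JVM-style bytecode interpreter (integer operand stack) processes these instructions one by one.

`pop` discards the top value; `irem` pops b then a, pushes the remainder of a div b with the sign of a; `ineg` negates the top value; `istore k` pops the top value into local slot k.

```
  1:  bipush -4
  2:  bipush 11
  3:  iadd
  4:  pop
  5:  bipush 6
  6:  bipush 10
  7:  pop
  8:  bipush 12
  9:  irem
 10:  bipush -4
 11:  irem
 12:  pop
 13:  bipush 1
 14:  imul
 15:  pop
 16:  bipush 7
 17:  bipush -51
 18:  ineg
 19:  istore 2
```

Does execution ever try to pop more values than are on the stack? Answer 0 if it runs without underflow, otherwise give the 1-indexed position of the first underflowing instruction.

bipush -4 : [-4]
bipush 11 : [-4, 11]
iadd      : [7]
pop       : []
bipush 6  : [6]
bipush 10 : [6, 10]
pop       : [6]
bipush 12 : [6, 12]
irem      : [6]
bipush -4 : [6, -4]
irem      : [2]
pop       : []
bipush 1  : [1]
imul  — needs 2 operands, stack has 1 → underflow

14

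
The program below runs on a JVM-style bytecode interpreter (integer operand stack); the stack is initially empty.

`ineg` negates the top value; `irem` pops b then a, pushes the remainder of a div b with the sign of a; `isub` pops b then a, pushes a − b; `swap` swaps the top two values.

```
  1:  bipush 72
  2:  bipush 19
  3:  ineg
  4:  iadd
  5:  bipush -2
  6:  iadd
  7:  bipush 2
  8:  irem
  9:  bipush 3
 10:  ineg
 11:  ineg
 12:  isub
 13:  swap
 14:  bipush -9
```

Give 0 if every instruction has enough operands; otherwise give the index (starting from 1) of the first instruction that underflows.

13

bipush 72 : [72]
bipush 19 : [72, 19]
ineg      : [72, -19]
iadd      : [53]
bipush -2 : [53, -2]
iadd      : [51]
bipush 2  : [51, 2]
irem      : [1]
bipush 3  : [1, 3]
ineg      : [1, -3]
ineg      : [1, 3]
isub      : [-2]
swap  — needs 2 operands, stack has 1 → underflow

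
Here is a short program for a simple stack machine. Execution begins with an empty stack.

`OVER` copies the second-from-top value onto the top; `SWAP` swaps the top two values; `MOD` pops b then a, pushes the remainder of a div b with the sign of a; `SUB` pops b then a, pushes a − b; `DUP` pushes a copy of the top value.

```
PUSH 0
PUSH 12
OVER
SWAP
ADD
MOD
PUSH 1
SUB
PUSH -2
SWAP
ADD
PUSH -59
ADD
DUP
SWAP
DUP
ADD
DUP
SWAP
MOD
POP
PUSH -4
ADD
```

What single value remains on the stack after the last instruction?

-66

PUSH 0   : [0]
PUSH 12  : [0, 12]
OVER     : [0, 12, 0]
SWAP     : [0, 0, 12]
ADD      : [0, 12]
MOD      : [0]
PUSH 1   : [0, 1]
SUB      : [-1]
PUSH -2  : [-1, -2]
SWAP     : [-2, -1]
ADD      : [-3]
PUSH -59 : [-3, -59]
ADD      : [-62]
DUP      : [-62, -62]
SWAP     : [-62, -62]
DUP      : [-62, -62, -62]
ADD      : [-62, -124]
DUP      : [-62, -124, -124]
SWAP     : [-62, -124, -124]
MOD      : [-62, 0]
POP      : [-62]
PUSH -4  : [-62, -4]
ADD      : [-66]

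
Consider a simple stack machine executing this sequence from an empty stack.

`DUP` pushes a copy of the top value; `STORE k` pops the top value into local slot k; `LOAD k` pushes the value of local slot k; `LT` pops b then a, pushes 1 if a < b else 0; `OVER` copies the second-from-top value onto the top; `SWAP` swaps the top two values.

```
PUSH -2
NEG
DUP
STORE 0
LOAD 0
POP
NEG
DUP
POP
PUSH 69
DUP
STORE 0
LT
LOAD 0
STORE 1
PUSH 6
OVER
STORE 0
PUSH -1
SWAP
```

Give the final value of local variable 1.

PUSH -2 : [-2]
NEG     : [2]
DUP     : [2, 2]
STORE 0 : [2]
LOAD 0  : [2, 2]
POP     : [2]
NEG     : [-2]
DUP     : [-2, -2]
POP     : [-2]
PUSH 69 : [-2, 69]
DUP     : [-2, 69, 69]
STORE 0 : [-2, 69]
LT      : [1]
LOAD 0  : [1, 69]
STORE 1 : [1]
PUSH 6  : [1, 6]
OVER    : [1, 6, 1]
STORE 0 : [1, 6]
PUSH -1 : [1, 6, -1]
SWAP    : [1, -1, 6]

69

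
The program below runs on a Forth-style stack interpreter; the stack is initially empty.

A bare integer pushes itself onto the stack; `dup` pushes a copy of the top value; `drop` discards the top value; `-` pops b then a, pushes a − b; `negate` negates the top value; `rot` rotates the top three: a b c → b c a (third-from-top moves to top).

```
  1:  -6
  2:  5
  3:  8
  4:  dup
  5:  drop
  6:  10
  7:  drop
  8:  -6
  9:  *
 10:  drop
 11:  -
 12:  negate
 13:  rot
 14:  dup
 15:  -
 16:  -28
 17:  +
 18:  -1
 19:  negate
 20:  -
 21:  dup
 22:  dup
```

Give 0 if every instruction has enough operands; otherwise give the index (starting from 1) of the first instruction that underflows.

-6      [-6]
5       [-6, 5]
8       [-6, 5, 8]
dup     [-6, 5, 8, 8]
drop    [-6, 5, 8]
10      [-6, 5, 8, 10]
drop    [-6, 5, 8]
-6      [-6, 5, 8, -6]
*       [-6, 5, -48]
drop    [-6, 5]
-       [-11]
negate  [11]
rot  — needs 3 operands, stack has 1 → underflow

13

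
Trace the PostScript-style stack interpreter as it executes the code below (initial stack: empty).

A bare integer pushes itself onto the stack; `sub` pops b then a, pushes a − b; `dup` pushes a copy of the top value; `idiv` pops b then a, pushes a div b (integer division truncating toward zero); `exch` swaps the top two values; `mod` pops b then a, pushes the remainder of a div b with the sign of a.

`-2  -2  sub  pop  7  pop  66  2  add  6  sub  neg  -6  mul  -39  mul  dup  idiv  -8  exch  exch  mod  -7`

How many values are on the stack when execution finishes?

-2   → -2
-2   → -2 -2
sub  → 0
pop  → (empty)
7    → 7
pop  → (empty)
66   → 66
2    → 66 2
add  → 68
6    → 68 6
sub  → 62
neg  → -62
-6   → -62 -6
mul  → 372
-39  → 372 -39
mul  → -14508
dup  → -14508 -14508
idiv → 1
-8   → 1 -8
exch → -8 1
exch → 1 -8
mod  → 1
-7   → 1 -7

2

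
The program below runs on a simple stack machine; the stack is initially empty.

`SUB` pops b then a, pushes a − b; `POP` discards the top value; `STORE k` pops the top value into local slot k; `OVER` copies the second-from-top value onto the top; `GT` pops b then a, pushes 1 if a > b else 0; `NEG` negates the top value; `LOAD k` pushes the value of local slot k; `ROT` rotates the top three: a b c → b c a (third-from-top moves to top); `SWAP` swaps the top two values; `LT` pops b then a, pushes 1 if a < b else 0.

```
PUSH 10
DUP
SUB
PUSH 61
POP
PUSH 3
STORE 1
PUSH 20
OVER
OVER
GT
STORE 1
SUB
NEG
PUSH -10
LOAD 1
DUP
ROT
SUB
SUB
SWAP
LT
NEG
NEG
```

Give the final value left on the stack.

1

PUSH 10   [10]
DUP       [10, 10]
SUB       [0]
PUSH 61   [0, 61]
POP       [0]
PUSH 3    [0, 3]
STORE 1   [0]
PUSH 20   [0, 20]
OVER      [0, 20, 0]
OVER      [0, 20, 0, 20]
GT        [0, 20, 0]
STORE 1   [0, 20]
SUB       [-20]
NEG       [20]
PUSH -10  [20, -10]
LOAD 1    [20, -10, 0]
DUP       [20, -10, 0, 0]
ROT       [20, 0, 0, -10]
SUB       [20, 0, 10]
SUB       [20, -10]
SWAP      [-10, 20]
LT        [1]
NEG       [-1]
NEG       [1]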